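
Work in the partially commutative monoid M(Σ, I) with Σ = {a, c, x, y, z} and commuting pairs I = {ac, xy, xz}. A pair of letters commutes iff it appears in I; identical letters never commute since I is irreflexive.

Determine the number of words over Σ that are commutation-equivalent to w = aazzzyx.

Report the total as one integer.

5

piece 0:a — minimal
piece 1:a rests on {0:a}
piece 2:z rests on {1:a}
piece 3:z rests on {2:z}
piece 4:z rests on {3:z}
piece 5:y rests on {4:z}
piece 6:x rests on {1:a}
minimal pieces: {0:a}
ways to finish when only these pieces remain (= sum over removing one remaining piece with nothing left below it):
  1 left: {5}→1  {6}→1
  2 left: {4,5}→1  {5,6}→2
  3 left: {3,4,5}→1  {4,5,6}→3
  4 left: {2,3,4,5}→1  {3,4,5,6}→4
  5 left: {2,3,4,5,6}→5
  placing 0:a first → 5 extensions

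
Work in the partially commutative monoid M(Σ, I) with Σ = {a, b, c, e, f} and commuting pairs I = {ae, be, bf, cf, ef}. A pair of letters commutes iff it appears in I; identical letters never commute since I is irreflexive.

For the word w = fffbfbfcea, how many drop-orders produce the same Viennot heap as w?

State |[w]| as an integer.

piece 0:f — minimal
piece 1:f rests on {0:f}
piece 2:f rests on {1:f}
piece 3:b — minimal
piece 4:f rests on {2:f}
piece 5:b rests on {3:b}
piece 6:f rests on {4:f}
piece 7:c rests on {5:b}
piece 8:e rests on {7:c}
piece 9:a rests on {6:f, 7:c}
minimal pieces: {0:f, 3:b}
ways to finish when only these pieces remain (= sum over removing one remaining piece with nothing left below it):
  1 left: {8}→1  {9}→1
  2 left: {6,9}→1  {8,9}→2
  3 left: {4,6,9}→1  {6,8,9}→3  {7,8,9}→2
  4 left: {2,4,6,9}→1  {4,6,8,9}→4  {5,7,8,9}→2  {6,7,8,9}→5
  5 left: {1,2,4,6,9}→1  {2,4,6,8,9}→5  {3,5,7,8,9}→2  {4,6,7,8,9}→9  {5,6,7,8,9}→7
  6 left: {0,1,2,4,6,9}→1  {1,2,4,6,8,9}→6  {2,4,6,7,8,9}→14  {3,5,6,7,8,9}→9  {4,5,6,7,8,9}→16
  7 left: {0,1,2,4,6,8,9}→7  {1,2,4,6,7,8,9}→20  {2,4,5,6,7,8,9}→30  {3,4,5,6,7,8,9}→25
  8 left: {0,1,2,4,6,7,8,9}→27  {1,2,4,5,6,7,8,9}→50  {2,3,4,5,6,7,8,9}→55
  placing 0:f first → 105 extensions
  placing 3:b first → 77 extensions
total linear extensions = 182

182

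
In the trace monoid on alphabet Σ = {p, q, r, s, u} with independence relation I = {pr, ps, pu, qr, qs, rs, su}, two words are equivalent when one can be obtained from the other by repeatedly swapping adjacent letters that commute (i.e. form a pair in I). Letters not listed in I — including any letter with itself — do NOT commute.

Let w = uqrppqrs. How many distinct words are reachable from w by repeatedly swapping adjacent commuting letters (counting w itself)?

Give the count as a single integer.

120

#0=u has no predecessor
#1=q depends on [0:u]
#2=r depends on [0:u]
#3=p depends on [1:q]
#4=p depends on [3:p]
#5=q depends on [4:p]
#6=r depends on [2:r]
#7=s has no predecessor
sources: [0:u, 7:s]
N(rest) = Σ N(rest − s) over sources s of rest; N(one piece) = 1:
  size 1 → [5]=1  [6]=1  [7]=1
  size 2 → [2,6]=1  [4,5]=1  [5,6]=2  [5,7]=2  [6,7]=2
  size 3 → [2,5,6]=3  [2,6,7]=3  [3,4,5]=1  [4,5,6]=3  [4,5,7]=3  [5,6,7]=6
  size 4 → [1,3,4,5]=1  [2,4,5,6]=6  [2,5,6,7]=12  [3,4,5,6]=4  [3,4,5,7]=4  [4,5,6,7]=12
  size 5 → [1,3,4,5,6]=5  [1,3,4,5,7]=5  [2,3,4,5,6]=10  [2,4,5,6,7]=30  [3,4,5,6,7]=20
  size 6 → [1,2,3,4,5,6]=15  [1,3,4,5,6,7]=30  [2,3,4,5,6,7]=60
  first=0(u) contributes 105
  first=7(s) contributes 15
|[w]| = 120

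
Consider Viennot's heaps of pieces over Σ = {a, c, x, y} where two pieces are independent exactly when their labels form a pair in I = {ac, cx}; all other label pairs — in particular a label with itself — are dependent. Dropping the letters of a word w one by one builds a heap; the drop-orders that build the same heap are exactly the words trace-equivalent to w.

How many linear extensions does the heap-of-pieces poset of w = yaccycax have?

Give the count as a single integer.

#0=y has no predecessor
#1=a depends on [0:y]
#2=c depends on [0:y]
#3=c depends on [2:c]
#4=y depends on [1:a, 3:c]
#5=c depends on [4:y]
#6=a depends on [4:y]
#7=x depends on [6:a]
sources: [0:y]
N(rest) = Σ N(rest − s) over sources s of rest; N(one piece) = 1:
  size 1 → [5]=1  [7]=1
  size 2 → [5,7]=2  [6,7]=1
  size 3 → [5,6,7]=3
  size 4 → [4,5,6,7]=3
  size 5 → [1,4,5,6,7]=3  [3,4,5,6,7]=3
  size 6 → [1,3,4,5,6,7]=6  [2,3,4,5,6,7]=3
  first=0(y) contributes 9

9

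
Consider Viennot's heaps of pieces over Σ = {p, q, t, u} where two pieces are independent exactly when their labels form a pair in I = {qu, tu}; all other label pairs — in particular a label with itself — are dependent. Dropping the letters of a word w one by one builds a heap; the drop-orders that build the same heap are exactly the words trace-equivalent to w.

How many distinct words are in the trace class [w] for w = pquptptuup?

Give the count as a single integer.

6

0(p) covers ∅
1(q) covers 0:p
2(u) covers 0:p
3(p) covers 1:q, 2:u
4(t) covers 3:p
5(p) covers 4:t
6(t) covers 5:p
7(u) covers 5:p
8(u) covers 7:u
9(p) covers 6:t, 8:u
floor of heap: 0:p
completions by unplaced set U, small U first (add the entries for U minus each lowest piece of U):
  |U|=1: {9}:1
  |U|=2: {6,9}:1  {8,9}:1
  |U|=3: {6,8,9}:2  {7,8,9}:1
  |U|=4: {6,7,8,9}:3
  |U|=5: {5,6,7,8,9}:3
  |U|=6: {4,5,6,7,8,9}:3
  |U|=7: {3,4,5,6,7,8,9}:3
  |U|=8: {1,3,4,5,6,7,8,9}:3  {2,3,4,5,6,7,8,9}:3
  start at 0(p): 6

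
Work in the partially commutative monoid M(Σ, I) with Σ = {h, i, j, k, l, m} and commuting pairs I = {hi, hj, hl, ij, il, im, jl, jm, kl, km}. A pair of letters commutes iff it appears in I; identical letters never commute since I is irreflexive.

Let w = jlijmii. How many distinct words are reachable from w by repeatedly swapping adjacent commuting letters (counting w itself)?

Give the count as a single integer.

#0=j has no predecessor
#1=l has no predecessor
#2=i has no predecessor
#3=j depends on [0:j]
#4=m depends on [1:l]
#5=i depends on [2:i]
#6=i depends on [5:i]
sources: [0:j, 1:l, 2:i]
N(rest) = Σ N(rest − s) over sources s of rest; N(one piece) = 1:
  size 1 → [3]=1  [4]=1  [6]=1
  size 2 → [0,3]=1  [1,4]=1  [3,4]=2  [3,6]=2  [4,6]=2  [5,6]=1
  size 3 → [0,3,4]=3  [0,3,6]=3  [1,3,4]=3  [1,4,6]=3  [2,5,6]=1  [3,4,6]=6  [3,5,6]=3  [4,5,6]=3
  size 4 → [0,1,3,4]=6  [0,3,4,6]=12  [0,3,5,6]=6  [1,3,4,6]=12  [1,4,5,6]=6  [2,3,5,6]=4  [2,4,5,6]=4  [3,4,5,6]=12
  size 5 → [0,1,3,4,6]=30  [0,2,3,5,6]=10  [0,3,4,5,6]=30  [1,2,4,5,6]=10  [1,3,4,5,6]=30  [2,3,4,5,6]=20
  first=0(j) contributes 60
  first=1(l) contributes 60
  first=2(i) contributes 90
|[w]| = 210

210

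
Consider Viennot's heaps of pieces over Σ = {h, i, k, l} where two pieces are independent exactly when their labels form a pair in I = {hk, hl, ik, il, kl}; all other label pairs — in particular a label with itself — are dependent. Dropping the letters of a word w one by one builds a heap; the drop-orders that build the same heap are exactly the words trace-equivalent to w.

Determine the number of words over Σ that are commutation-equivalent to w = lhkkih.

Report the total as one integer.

drop 0:l onto floor
drop 1:h onto floor
drop 2:k onto floor
drop 3:k onto {2:k}
drop 4:i onto {1:h}
drop 5:h onto {4:i}
ground layer = {0:l, 1:h, 2:k}
drop-orders for the pieces not yet dropped (sum over which currently-grounded one goes next):
  1 to go: {0} 1  {3} 1  {5} 1
  2 to go: {0,3} 2  {0,5} 2  {2,3} 1  {3,5} 2  {4,5} 1
  3 to go: {0,2,3} 3  {0,3,5} 6  {0,4,5} 3  {1,4,5} 1  {2,3,5} 3  {3,4,5} 3
  4 to go: {0,1,4,5} 4  {0,2,3,5} 12  {0,3,4,5} 12  {1,3,4,5} 4  {2,3,4,5} 6
  if 0:l drops first: 10 orders
  if 1:h drops first: 30 orders
  if 2:k drops first: 20 orders
heap linearizations: 60

60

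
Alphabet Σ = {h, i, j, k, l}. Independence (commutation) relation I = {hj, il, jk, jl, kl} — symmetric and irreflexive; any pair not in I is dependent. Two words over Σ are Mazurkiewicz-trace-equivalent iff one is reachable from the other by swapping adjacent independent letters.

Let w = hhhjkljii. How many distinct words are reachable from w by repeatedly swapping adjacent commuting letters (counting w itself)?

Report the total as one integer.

0(h) covers ∅
1(h) covers 0:h
2(h) covers 1:h
3(j) covers ∅
4(k) covers 2:h
5(l) covers 2:h
6(j) covers 3:j
7(i) covers 4:k, 6:j
8(i) covers 7:i
floor of heap: 0:h, 3:j
completions by unplaced set U, small U first (add the entries for U minus each lowest piece of U):
  |U|=1: {5}:1  {8}:1
  |U|=2: {5,8}:2  {7,8}:1
  |U|=3: {4,7,8}:1  {5,7,8}:3  {6,7,8}:1
  |U|=4: {3,6,7,8}:1  {4,5,7,8}:4  {4,6,7,8}:2  {5,6,7,8}:4
  |U|=5: {2,4,5,7,8}:4  {3,4,6,7,8}:3  {3,5,6,7,8}:5  {4,5,6,7,8}:10
  |U|=6: {1,2,4,5,7,8}:4  {2,4,5,6,7,8}:14  {3,4,5,6,7,8}:18
  |U|=7: {0,1,2,4,5,7,8}:4  {1,2,4,5,6,7,8}:18  {2,3,4,5,6,7,8}:32
  start at 0(h): 50
  start at 3(j): 22
sum over floor = 72

72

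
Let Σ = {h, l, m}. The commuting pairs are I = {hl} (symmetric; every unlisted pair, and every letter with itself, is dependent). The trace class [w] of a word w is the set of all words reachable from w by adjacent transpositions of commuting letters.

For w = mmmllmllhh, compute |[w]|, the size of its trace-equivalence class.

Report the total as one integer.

drop 0:m onto floor
drop 1:m onto {0:m}
drop 2:m onto {1:m}
drop 3:l onto {2:m}
drop 4:l onto {3:l}
drop 5:m onto {4:l}
drop 6:l onto {5:m}
drop 7:l onto {6:l}
drop 8:h onto {5:m}
drop 9:h onto {8:h}
ground layer = {0:m}
drop-orders for the pieces not yet dropped (sum over which currently-grounded one goes next):
  1 to go: {7} 1  {9} 1
  2 to go: {6,7} 1  {7,9} 2  {8,9} 1
  3 to go: {6,7,9} 3  {7,8,9} 3
  4 to go: {6,7,8,9} 6
  5 to go: {5,6,7,8,9} 6
  6 to go: {4,5,6,7,8,9} 6
  7 to go: {3,4,5,6,7,8,9} 6
  8 to go: {2,3,4,5,6,7,8,9} 6
  if 0:m drops first: 6 orders

6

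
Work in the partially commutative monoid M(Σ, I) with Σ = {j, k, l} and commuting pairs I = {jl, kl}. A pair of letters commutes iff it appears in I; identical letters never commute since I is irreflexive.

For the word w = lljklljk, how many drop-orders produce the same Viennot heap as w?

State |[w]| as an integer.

piece 0:l — minimal
piece 1:l rests on {0:l}
piece 2:j — minimal
piece 3:k rests on {2:j}
piece 4:l rests on {1:l}
piece 5:l rests on {4:l}
piece 6:j rests on {3:k}
piece 7:k rests on {6:j}
minimal pieces: {0:l, 2:j}
ways to finish when only these pieces remain (= sum over removing one remaining piece with nothing left below it):
  1 left: {5}→1  {7}→1
  2 left: {4,5}→1  {5,7}→2  {6,7}→1
  3 left: {1,4,5}→1  {3,6,7}→1  {4,5,7}→3  {5,6,7}→3
  4 left: {0,1,4,5}→1  {1,4,5,7}→4  {2,3,6,7}→1  {3,5,6,7}→4  {4,5,6,7}→6
  5 left: {0,1,4,5,7}→5  {1,4,5,6,7}→10  {2,3,5,6,7}→5  {3,4,5,6,7}→10
  6 left: {0,1,4,5,6,7}→15  {1,3,4,5,6,7}→20  {2,3,4,5,6,7}→15
  placing 0:l first → 35 extensions
  placing 2:j first → 35 extensions
total linear extensions = 70

70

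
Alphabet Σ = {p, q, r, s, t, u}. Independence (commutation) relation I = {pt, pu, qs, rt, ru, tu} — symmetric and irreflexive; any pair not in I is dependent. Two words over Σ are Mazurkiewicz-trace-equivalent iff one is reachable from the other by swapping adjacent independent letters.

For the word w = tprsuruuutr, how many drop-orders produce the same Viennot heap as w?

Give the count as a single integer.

315

0(t) covers ∅
1(p) covers ∅
2(r) covers 1:p
3(s) covers 0:t, 2:r
4(u) covers 3:s
5(r) covers 3:s
6(u) covers 4:u
7(u) covers 6:u
8(u) covers 7:u
9(t) covers 3:s
10(r) covers 5:r
floor of heap: 0:t, 1:p
completions by unplaced set U, small U first (add the entries for U minus each lowest piece of U):
  |U|=1: {8}:1  {9}:1  {10}:1
  |U|=2: {5,10}:1  {7,8}:1  {8,9}:2  {8,10}:2  {9,10}:2
  |U|=3: {5,8,10}:3  {5,9,10}:3  {6,7,8}:1  {7,8,9}:3  {7,8,10}:3  {8,9,10}:6
  |U|=4: {4,6,7,8}:1  {5,7,8,10}:6  {5,8,9,10}:12  {6,7,8,9}:4  {6,7,8,10}:4  {7,8,9,10}:12
  |U|=5: {4,6,7,8,9}:5  {4,6,7,8,10}:5  {5,6,7,8,10}:10  {5,7,8,9,10}:30  {6,7,8,9,10}:20
  |U|=6: {4,5,6,7,8,10}:15  {4,6,7,8,9,10}:30  {5,6,7,8,9,10}:60
  |U|=7: {4,5,6,7,8,9,10}:105
  |U|=8: {3,4,5,6,7,8,9,10}:105
  |U|=9: {0,3,4,5,6,7,8,9,10}:105  {2,3,4,5,6,7,8,9,10}:105
  start at 0(t): 105
  start at 1(p): 210
sum over floor = 315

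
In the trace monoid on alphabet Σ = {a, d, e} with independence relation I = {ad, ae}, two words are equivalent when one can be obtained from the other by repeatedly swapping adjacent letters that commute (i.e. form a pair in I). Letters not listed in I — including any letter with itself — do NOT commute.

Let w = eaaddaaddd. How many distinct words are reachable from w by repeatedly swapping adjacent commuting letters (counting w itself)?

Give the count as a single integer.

drop 0:e onto floor
drop 1:a onto floor
drop 2:a onto {1:a}
drop 3:d onto {0:e}
drop 4:d onto {3:d}
drop 5:a onto {2:a}
drop 6:a onto {5:a}
drop 7:d onto {4:d}
drop 8:d onto {7:d}
drop 9:d onto {8:d}
ground layer = {0:e, 1:a}
drop-orders for the pieces not yet dropped (sum over which currently-grounded one goes next):
  1 to go: {6} 1  {9} 1
  2 to go: {5,6} 1  {6,9} 2  {8,9} 1
  3 to go: {2,5,6} 1  {5,6,9} 3  {6,8,9} 3  {7,8,9} 1
  4 to go: {1,2,5,6} 1  {2,5,6,9} 4  {4,7,8,9} 1  {5,6,8,9} 6  {6,7,8,9} 4
  5 to go: {1,2,5,6,9} 5  {2,5,6,8,9} 10  {3,4,7,8,9} 1  {4,6,7,8,9} 5  {5,6,7,8,9} 10
  6 to go: {0,3,4,7,8,9} 1  {1,2,5,6,8,9} 15  {2,5,6,7,8,9} 20  {3,4,6,7,8,9} 6  {4,5,6,7,8,9} 15
  7 to go: {0,3,4,6,7,8,9} 7  {1,2,5,6,7,8,9} 35  {2,4,5,6,7,8,9} 35  {3,4,5,6,7,8,9} 21
  8 to go: {0,3,4,5,6,7,8,9} 28  {1,2,4,5,6,7,8,9} 70  {2,3,4,5,6,7,8,9} 56
  if 0:e drops first: 126 orders
  if 1:a drops first: 84 orders
heap linearizations: 210

210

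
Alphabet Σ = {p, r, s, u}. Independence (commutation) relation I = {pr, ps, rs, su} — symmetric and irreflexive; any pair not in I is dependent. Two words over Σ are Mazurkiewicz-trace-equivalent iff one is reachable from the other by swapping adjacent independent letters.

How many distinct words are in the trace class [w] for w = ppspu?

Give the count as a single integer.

5

0(p) covers ∅
1(p) covers 0:p
2(s) covers ∅
3(p) covers 1:p
4(u) covers 3:p
floor of heap: 0:p, 2:s
completions by unplaced set U, small U first (add the entries for U minus each lowest piece of U):
  |U|=1: {2}:1  {4}:1
  |U|=2: {2,4}:2  {3,4}:1
  |U|=3: {1,3,4}:1  {2,3,4}:3
  start at 0(p): 4
  start at 2(s): 1
sum over floor = 5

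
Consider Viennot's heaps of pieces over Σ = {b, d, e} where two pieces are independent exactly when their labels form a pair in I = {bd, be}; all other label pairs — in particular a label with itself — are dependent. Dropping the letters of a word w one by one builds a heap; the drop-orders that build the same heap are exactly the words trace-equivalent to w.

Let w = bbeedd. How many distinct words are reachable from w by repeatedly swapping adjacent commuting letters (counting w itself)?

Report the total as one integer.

#0=b has no predecessor
#1=b depends on [0:b]
#2=e has no predecessor
#3=e depends on [2:e]
#4=d depends on [3:e]
#5=d depends on [4:d]
sources: [0:b, 2:e]
N(rest) = Σ N(rest − s) over sources s of rest; N(one piece) = 1:
  size 1 → [1]=1  [5]=1
  size 2 → [0,1]=1  [1,5]=2  [4,5]=1
  size 3 → [0,1,5]=3  [1,4,5]=3  [3,4,5]=1
  size 4 → [0,1,4,5]=6  [1,3,4,5]=4  [2,3,4,5]=1
  first=0(b) contributes 5
  first=2(e) contributes 10
|[w]| = 15

15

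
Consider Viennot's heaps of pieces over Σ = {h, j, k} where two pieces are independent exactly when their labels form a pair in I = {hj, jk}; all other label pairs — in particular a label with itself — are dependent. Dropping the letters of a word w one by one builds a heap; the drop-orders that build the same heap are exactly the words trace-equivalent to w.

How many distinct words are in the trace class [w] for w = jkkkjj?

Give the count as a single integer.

20

piece 0:j — minimal
piece 1:k — minimal
piece 2:k rests on {1:k}
piece 3:k rests on {2:k}
piece 4:j rests on {0:j}
piece 5:j rests on {4:j}
minimal pieces: {0:j, 1:k}
ways to finish when only these pieces remain (= sum over removing one remaining piece with nothing left below it):
  1 left: {3}→1  {5}→1
  2 left: {2,3}→1  {3,5}→2  {4,5}→1
  3 left: {0,4,5}→1  {1,2,3}→1  {2,3,5}→3  {3,4,5}→3
  4 left: {0,3,4,5}→4  {1,2,3,5}→4  {2,3,4,5}→6
  placing 0:j first → 10 extensions
  placing 1:k first → 10 extensions
total linear extensions = 20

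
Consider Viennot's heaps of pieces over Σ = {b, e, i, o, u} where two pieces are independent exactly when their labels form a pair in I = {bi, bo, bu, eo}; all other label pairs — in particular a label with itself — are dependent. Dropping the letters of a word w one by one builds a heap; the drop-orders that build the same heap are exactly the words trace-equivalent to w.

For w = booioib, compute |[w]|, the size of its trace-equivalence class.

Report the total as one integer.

piece 0:b — minimal
piece 1:o — minimal
piece 2:o rests on {1:o}
piece 3:i rests on {2:o}
piece 4:o rests on {3:i}
piece 5:i rests on {4:o}
piece 6:b rests on {0:b}
minimal pieces: {0:b, 1:o}
ways to finish when only these pieces remain (= sum over removing one remaining piece with nothing left below it):
  1 left: {5}→1  {6}→1
  2 left: {0,6}→1  {4,5}→1  {5,6}→2
  3 left: {0,5,6}→3  {3,4,5}→1  {4,5,6}→3
  4 left: {0,4,5,6}→6  {2,3,4,5}→1  {3,4,5,6}→4
  5 left: {0,3,4,5,6}→10  {1,2,3,4,5}→1  {2,3,4,5,6}→5
  placing 0:b first → 6 extensions
  placing 1:o first → 15 extensions
total linear extensions = 21

21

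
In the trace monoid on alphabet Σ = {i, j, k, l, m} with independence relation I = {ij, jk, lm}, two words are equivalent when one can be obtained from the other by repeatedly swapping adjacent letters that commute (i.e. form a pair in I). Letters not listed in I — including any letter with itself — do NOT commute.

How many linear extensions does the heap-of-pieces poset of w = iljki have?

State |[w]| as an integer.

drop 0:i onto floor
drop 1:l onto {0:i}
drop 2:j onto {1:l}
drop 3:k onto {1:l}
drop 4:i onto {3:k}
ground layer = {0:i}
drop-orders for the pieces not yet dropped (sum over which currently-grounded one goes next):
  1 to go: {2} 1  {4} 1
  2 to go: {2,4} 2  {3,4} 1
  3 to go: {2,3,4} 3
  if 0:i drops first: 3 orders

3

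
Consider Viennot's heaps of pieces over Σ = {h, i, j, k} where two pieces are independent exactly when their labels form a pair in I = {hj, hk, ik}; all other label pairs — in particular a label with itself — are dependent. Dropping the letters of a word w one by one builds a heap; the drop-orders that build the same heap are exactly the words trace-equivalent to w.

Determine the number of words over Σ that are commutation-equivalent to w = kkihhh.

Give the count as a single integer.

15

#0=k has no predecessor
#1=k depends on [0:k]
#2=i has no predecessor
#3=h depends on [2:i]
#4=h depends on [3:h]
#5=h depends on [4:h]
sources: [0:k, 2:i]
N(rest) = Σ N(rest − s) over sources s of rest; N(one piece) = 1:
  size 1 → [1]=1  [5]=1
  size 2 → [0,1]=1  [1,5]=2  [4,5]=1
  size 3 → [0,1,5]=3  [1,4,5]=3  [3,4,5]=1
  size 4 → [0,1,4,5]=6  [1,3,4,5]=4  [2,3,4,5]=1
  first=0(k) contributes 5
  first=2(i) contributes 10
|[w]| = 15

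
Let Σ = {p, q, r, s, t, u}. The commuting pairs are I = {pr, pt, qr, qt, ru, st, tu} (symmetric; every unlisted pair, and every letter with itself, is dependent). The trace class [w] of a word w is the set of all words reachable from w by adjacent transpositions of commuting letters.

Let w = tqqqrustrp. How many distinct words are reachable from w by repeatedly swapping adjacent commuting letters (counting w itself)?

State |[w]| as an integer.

piece 0:t — minimal
piece 1:q — minimal
piece 2:q rests on {1:q}
piece 3:q rests on {2:q}
piece 4:r rests on {0:t}
piece 5:u rests on {3:q}
piece 6:s rests on {4:r, 5:u}
piece 7:t rests on {4:r}
piece 8:r rests on {6:s, 7:t}
piece 9:p rests on {6:s}
minimal pieces: {0:t, 1:q}
ways to finish when only these pieces remain (= sum over removing one remaining piece with nothing left below it):
  1 left: {8}→1  {9}→1
  2 left: {7,8}→1  {8,9}→2
  3 left: {6,8,9}→2  {7,8,9}→3
  4 left: {5,6,8,9}→2  {6,7,8,9}→5
  5 left: {3,5,6,8,9}→2  {4,6,7,8,9}→5  {5,6,7,8,9}→7
  6 left: {0,4,6,7,8,9}→5  {2,3,5,6,8,9}→2  {3,5,6,7,8,9}→9  {4,5,6,7,8,9}→12
  7 left: {0,4,5,6,7,8,9}→17  {1,2,3,5,6,8,9}→2  {2,3,5,6,7,8,9}→11  {3,4,5,6,7,8,9}→21
  8 left: {0,3,4,5,6,7,8,9}→38  {1,2,3,5,6,7,8,9}→13  {2,3,4,5,6,7,8,9}→32
  placing 0:t first → 45 extensions
  placing 1:q first → 70 extensions
total linear extensions = 115

115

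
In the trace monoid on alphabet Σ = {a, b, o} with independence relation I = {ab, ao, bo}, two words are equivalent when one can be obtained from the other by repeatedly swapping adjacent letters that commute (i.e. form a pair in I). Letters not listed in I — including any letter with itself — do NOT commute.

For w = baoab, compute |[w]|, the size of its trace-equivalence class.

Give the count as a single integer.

30

drop 0:b onto floor
drop 1:a onto floor
drop 2:o onto floor
drop 3:a onto {1:a}
drop 4:b onto {0:b}
ground layer = {0:b, 1:a, 2:o}
drop-orders for the pieces not yet dropped (sum over which currently-grounded one goes next):
  1 to go: {2} 1  {3} 1  {4} 1
  2 to go: {0,4} 1  {1,3} 1  {2,3} 2  {2,4} 2  {3,4} 2
  3 to go: {0,2,4} 3  {0,3,4} 3  {1,2,3} 3  {1,3,4} 3  {2,3,4} 6
  if 0:b drops first: 12 orders
  if 1:a drops first: 12 orders
  if 2:o drops first: 6 orders
heap linearizations: 30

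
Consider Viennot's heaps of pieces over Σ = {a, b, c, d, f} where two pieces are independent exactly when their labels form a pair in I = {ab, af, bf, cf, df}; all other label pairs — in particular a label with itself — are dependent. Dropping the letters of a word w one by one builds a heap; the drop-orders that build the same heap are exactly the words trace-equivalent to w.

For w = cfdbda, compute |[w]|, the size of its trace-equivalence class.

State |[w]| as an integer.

6

piece 0:c — minimal
piece 1:f — minimal
piece 2:d rests on {0:c}
piece 3:b rests on {2:d}
piece 4:d rests on {3:b}
piece 5:a rests on {4:d}
minimal pieces: {0:c, 1:f}
ways to finish when only these pieces remain (= sum over removing one remaining piece with nothing left below it):
  1 left: {1}→1  {5}→1
  2 left: {1,5}→2  {4,5}→1
  3 left: {1,4,5}→3  {3,4,5}→1
  4 left: {1,3,4,5}→4  {2,3,4,5}→1
  placing 0:c first → 5 extensions
  placing 1:f first → 1 extensions
total linear extensions = 6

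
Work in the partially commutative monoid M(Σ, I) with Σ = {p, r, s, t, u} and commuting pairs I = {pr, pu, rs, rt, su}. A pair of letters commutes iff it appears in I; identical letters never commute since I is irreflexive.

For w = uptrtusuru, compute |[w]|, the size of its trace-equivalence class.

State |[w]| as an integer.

37

drop 0:u onto floor
drop 1:p onto floor
drop 2:t onto {0:u, 1:p}
drop 3:r onto {0:u}
drop 4:t onto {2:t}
drop 5:u onto {3:r, 4:t}
drop 6:s onto {4:t}
drop 7:u onto {5:u}
drop 8:r onto {7:u}
drop 9:u onto {8:r}
ground layer = {0:u, 1:p}
drop-orders for the pieces not yet dropped (sum over which currently-grounded one goes next):
  1 to go: {6} 1  {9} 1
  2 to go: {6,9} 2  {8,9} 1
  3 to go: {6,8,9} 3  {7,8,9} 1
  4 to go: {5,7,8,9} 1  {6,7,8,9} 4
  5 to go: {3,5,7,8,9} 1  {5,6,7,8,9} 5
  6 to go: {3,5,6,7,8,9} 6  {4,5,6,7,8,9} 5
  7 to go: {2,4,5,6,7,8,9} 5  {3,4,5,6,7,8,9} 11
  8 to go: {1,2,4,5,6,7,8,9} 5  {2,3,4,5,6,7,8,9} 16
  if 0:u drops first: 21 orders
  if 1:p drops first: 16 orders
heap linearizations: 37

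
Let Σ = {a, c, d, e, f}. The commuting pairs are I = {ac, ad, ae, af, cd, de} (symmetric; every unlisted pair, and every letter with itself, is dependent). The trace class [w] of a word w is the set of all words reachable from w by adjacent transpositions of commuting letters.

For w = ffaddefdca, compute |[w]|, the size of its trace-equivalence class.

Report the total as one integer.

270

drop 0:f onto floor
drop 1:f onto {0:f}
drop 2:a onto floor
drop 3:d onto {1:f}
drop 4:d onto {3:d}
drop 5:e onto {1:f}
drop 6:f onto {4:d, 5:e}
drop 7:d onto {6:f}
drop 8:c onto {6:f}
drop 9:a onto {2:a}
ground layer = {0:f, 2:a}
drop-orders for the pieces not yet dropped (sum over which currently-grounded one goes next):
  1 to go: {7} 1  {8} 1  {9} 1
  2 to go: {2,9} 1  {7,8} 2  {7,9} 2  {8,9} 2
  3 to go: {2,7,9} 3  {2,8,9} 3  {6,7,8} 2  {7,8,9} 6
  4 to go: {2,7,8,9} 12  {4,6,7,8} 2  {5,6,7,8} 2  {6,7,8,9} 8
  5 to go: {2,6,7,8,9} 20  {3,4,6,7,8} 2  {4,5,6,7,8} 4  {4,6,7,8,9} 10  {5,6,7,8,9} 10
  6 to go: {2,4,6,7,8,9} 30  {2,5,6,7,8,9} 30  {3,4,5,6,7,8} 6  {3,4,6,7,8,9} 12  {4,5,6,7,8,9} 24
  7 to go: {1,3,4,5,6,7,8} 6  {2,3,4,6,7,8,9} 42  {2,4,5,6,7,8,9} 84  {3,4,5,6,7,8,9} 42
  8 to go: {0,1,3,4,5,6,7,8} 6  {1,3,4,5,6,7,8,9} 48  {2,3,4,5,6,7,8,9} 168
  if 0:f drops first: 216 orders
  if 2:a drops first: 54 orders
heap linearizations: 270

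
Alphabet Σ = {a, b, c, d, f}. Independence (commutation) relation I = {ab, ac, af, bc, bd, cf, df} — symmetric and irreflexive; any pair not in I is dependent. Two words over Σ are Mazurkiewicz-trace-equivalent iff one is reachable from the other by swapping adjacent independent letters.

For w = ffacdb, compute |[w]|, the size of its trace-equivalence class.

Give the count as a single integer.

40

drop 0:f onto floor
drop 1:f onto {0:f}
drop 2:a onto floor
drop 3:c onto floor
drop 4:d onto {2:a, 3:c}
drop 5:b onto {1:f}
ground layer = {0:f, 2:a, 3:c}
drop-orders for the pieces not yet dropped (sum over which currently-grounded one goes next):
  1 to go: {4} 1  {5} 1
  2 to go: {1,5} 1  {2,4} 1  {3,4} 1  {4,5} 2
  3 to go: {0,1,5} 1  {1,4,5} 3  {2,3,4} 2  {2,4,5} 3  {3,4,5} 3
  4 to go: {0,1,4,5} 4  {1,2,4,5} 6  {1,3,4,5} 6  {2,3,4,5} 8
  if 0:f drops first: 20 orders
  if 2:a drops first: 10 orders
  if 3:c drops first: 10 orders
heap linearizations: 40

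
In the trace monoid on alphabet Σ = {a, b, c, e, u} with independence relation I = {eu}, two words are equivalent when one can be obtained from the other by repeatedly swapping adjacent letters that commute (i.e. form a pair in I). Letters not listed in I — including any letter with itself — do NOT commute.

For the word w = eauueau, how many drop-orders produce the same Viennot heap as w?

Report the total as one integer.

#0=e has no predecessor
#1=a depends on [0:e]
#2=u depends on [1:a]
#3=u depends on [2:u]
#4=e depends on [1:a]
#5=a depends on [3:u, 4:e]
#6=u depends on [5:a]
sources: [0:e]
N(rest) = Σ N(rest − s) over sources s of rest; N(one piece) = 1:
  size 1 → [6]=1
  size 2 → [5,6]=1
  size 3 → [3,5,6]=1  [4,5,6]=1
  size 4 → [2,3,5,6]=1  [3,4,5,6]=2
  size 5 → [2,3,4,5,6]=3
  first=0(e) contributes 3

3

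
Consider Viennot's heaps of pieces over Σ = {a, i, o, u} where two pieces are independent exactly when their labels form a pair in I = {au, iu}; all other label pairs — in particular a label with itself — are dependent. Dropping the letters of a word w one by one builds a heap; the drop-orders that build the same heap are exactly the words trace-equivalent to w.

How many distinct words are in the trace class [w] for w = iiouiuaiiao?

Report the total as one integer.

21

piece 0:i — minimal
piece 1:i rests on {0:i}
piece 2:o rests on {1:i}
piece 3:u rests on {2:o}
piece 4:i rests on {2:o}
piece 5:u rests on {3:u}
piece 6:a rests on {4:i}
piece 7:i rests on {6:a}
piece 8:i rests on {7:i}
piece 9:a rests on {8:i}
piece 10:o rests on {5:u, 9:a}
minimal pieces: {0:i}
ways to finish when only these pieces remain (= sum over removing one remaining piece with nothing left below it):
  1 left: {10}→1
  2 left: {5,10}→1  {9,10}→1
  3 left: {3,5,10}→1  {5,9,10}→2  {8,9,10}→1
  4 left: {3,5,9,10}→3  {5,8,9,10}→3  {7,8,9,10}→1
  5 left: {3,5,8,9,10}→6  {5,7,8,9,10}→4  {6,7,8,9,10}→1
  6 left: {3,5,7,8,9,10}→10  {4,6,7,8,9,10}→1  {5,6,7,8,9,10}→5
  7 left: {3,5,6,7,8,9,10}→15  {4,5,6,7,8,9,10}→6
  8 left: {3,4,5,6,7,8,9,10}→21
  9 left: {2,3,4,5,6,7,8,9,10}→21
  placing 0:i first → 21 extensions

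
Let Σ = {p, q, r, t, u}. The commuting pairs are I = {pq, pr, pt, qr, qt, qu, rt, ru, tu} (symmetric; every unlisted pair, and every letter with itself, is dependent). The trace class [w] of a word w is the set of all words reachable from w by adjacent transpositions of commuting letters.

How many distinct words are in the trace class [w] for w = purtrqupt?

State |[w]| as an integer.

0(p) covers ∅
1(u) covers 0:p
2(r) covers ∅
3(t) covers ∅
4(r) covers 2:r
5(q) covers ∅
6(u) covers 1:u
7(p) covers 6:u
8(t) covers 3:t
floor of heap: 0:p, 2:r, 3:t, 5:q
completions by unplaced set U, small U first (add the entries for U minus each lowest piece of U):
  |U|=1: {4}:1  {5}:1  {7}:1  {8}:1
  |U|=2: {2,4}:1  {3,8}:1  {4,5}:2  {4,7}:2  {4,8}:2  {5,7}:2  {5,8}:2  {6,7}:1  {7,8}:2
  |U|=3: {1,6,7}:1  {2,4,5}:3  {2,4,7}:3  {2,4,8}:3  {3,4,8}:3  {3,5,8}:3  {3,7,8}:3  {4,5,7}:6  {4,5,8}:6  {4,6,7}:3  {4,7,8}:6  {5,6,7}:3  {5,7,8}:6  {6,7,8}:3
  |U|=4: {0,1,6,7}:1  {1,4,6,7}:4  {1,5,6,7}:4  {1,6,7,8}:4  {2,3,4,8}:6  {2,4,5,7}:12  {2,4,5,8}:12  {2,4,6,7}:6  {2,4,7,8}:12  {3,4,5,8}:12  {3,4,7,8}:12  {3,5,7,8}:12  {3,6,7,8}:6  {4,5,6,7}:12  {4,5,7,8}:24  {4,6,7,8}:12  {5,6,7,8}:12
  |U|=5: {0,1,4,6,7}:5  {0,1,5,6,7}:5  {0,1,6,7,8}:5  {1,2,4,6,7}:10  {1,3,6,7,8}:10  {1,4,5,6,7}:20  {1,4,6,7,8}:20  {1,5,6,7,8}:20  {2,3,4,5,8}:30  {2,3,4,7,8}:30  {2,4,5,6,7}:30  {2,4,5,7,8}:60  {2,4,6,7,8}:30  {3,4,5,7,8}:60  {3,4,6,7,8}:30  {3,5,6,7,8}:30  {4,5,6,7,8}:60
  |U|=6: {0,1,2,4,6,7}:15  {0,1,3,6,7,8}:15  {0,1,4,5,6,7}:30  {0,1,4,6,7,8}:30  {0,1,5,6,7,8}:30  {1,2,4,5,6,7}:60  {1,2,4,6,7,8}:60  {1,3,4,6,7,8}:60  {1,3,5,6,7,8}:60  {1,4,5,6,7,8}:120  {2,3,4,5,7,8}:180  {2,3,4,6,7,8}:90  {2,4,5,6,7,8}:180  {3,4,5,6,7,8}:180
  |U|=7: {0,1,2,4,5,6,7}:105  {0,1,2,4,6,7,8}:105  {0,1,3,4,6,7,8}:105  {0,1,3,5,6,7,8}:105  {0,1,4,5,6,7,8}:210  {1,2,3,4,6,7,8}:210  {1,2,4,5,6,7,8}:420  {1,3,4,5,6,7,8}:420  {2,3,4,5,6,7,8}:630
  start at 0(p): 1680
  start at 2(r): 840
  start at 3(t): 840
  start at 5(q): 420
sum over floor = 3780

3780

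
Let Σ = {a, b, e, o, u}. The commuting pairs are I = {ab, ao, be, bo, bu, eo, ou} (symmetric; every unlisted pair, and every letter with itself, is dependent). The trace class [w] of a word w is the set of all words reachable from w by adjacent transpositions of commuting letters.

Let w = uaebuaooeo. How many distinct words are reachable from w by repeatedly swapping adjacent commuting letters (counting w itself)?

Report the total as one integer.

840

0(u) covers ∅
1(a) covers 0:u
2(e) covers 1:a
3(b) covers ∅
4(u) covers 2:e
5(a) covers 4:u
6(o) covers ∅
7(o) covers 6:o
8(e) covers 5:a
9(o) covers 7:o
floor of heap: 0:u, 3:b, 6:o
completions by unplaced set U, small U first (add the entries for U minus each lowest piece of U):
  |U|=1: {3}:1  {8}:1  {9}:1
  |U|=2: {3,8}:2  {3,9}:2  {5,8}:1  {7,9}:1  {8,9}:2
  |U|=3: {3,5,8}:3  {3,7,9}:3  {3,8,9}:6  {4,5,8}:1  {5,8,9}:3  {6,7,9}:1  {7,8,9}:3
  |U|=4: {2,4,5,8}:1  {3,4,5,8}:4  {3,5,8,9}:12  {3,6,7,9}:4  {3,7,8,9}:12  {4,5,8,9}:4  {5,7,8,9}:6  {6,7,8,9}:4
  |U|=5: {1,2,4,5,8}:1  {2,3,4,5,8}:5  {2,4,5,8,9}:5  {3,4,5,8,9}:20  {3,5,7,8,9}:30  {3,6,7,8,9}:20  {4,5,7,8,9}:10  {5,6,7,8,9}:10
  |U|=6: {0,1,2,4,5,8}:1  {1,2,3,4,5,8}:6  {1,2,4,5,8,9}:6  {2,3,4,5,8,9}:30  {2,4,5,7,8,9}:15  {3,4,5,7,8,9}:60  {3,5,6,7,8,9}:60  {4,5,6,7,8,9}:20
  |U|=7: {0,1,2,3,4,5,8}:7  {0,1,2,4,5,8,9}:7  {1,2,3,4,5,8,9}:42  {1,2,4,5,7,8,9}:21  {2,3,4,5,7,8,9}:105  {2,4,5,6,7,8,9}:35  {3,4,5,6,7,8,9}:140
  |U|=8: {0,1,2,3,4,5,8,9}:56  {0,1,2,4,5,7,8,9}:28  {1,2,3,4,5,7,8,9}:168  {1,2,4,5,6,7,8,9}:56  {2,3,4,5,6,7,8,9}:280
  start at 0(u): 504
  start at 3(b): 84
  start at 6(o): 252
sum over floor = 840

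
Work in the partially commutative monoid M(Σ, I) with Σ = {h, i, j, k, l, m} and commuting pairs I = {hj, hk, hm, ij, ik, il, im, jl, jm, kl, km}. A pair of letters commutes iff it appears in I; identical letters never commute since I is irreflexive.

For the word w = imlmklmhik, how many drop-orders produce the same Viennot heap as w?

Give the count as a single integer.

#0=i has no predecessor
#1=m has no predecessor
#2=l depends on [1:m]
#3=m depends on [2:l]
#4=k has no predecessor
#5=l depends on [3:m]
#6=m depends on [5:l]
#7=h depends on [0:i, 5:l]
#8=i depends on [7:h]
#9=k depends on [4:k]
sources: [0:i, 1:m, 4:k]
N(rest) = Σ N(rest − s) over sources s of rest; N(one piece) = 1:
  size 1 → [6]=1  [8]=1  [9]=1
  size 2 → [4,9]=1  [6,8]=2  [6,9]=2  [7,8]=1  [8,9]=2
  size 3 → [0,7,8]=1  [4,6,9]=3  [4,8,9]=3  [6,7,8]=3  [6,8,9]=6  [7,8,9]=3
  size 4 → [0,6,7,8]=4  [0,7,8,9]=4  [4,6,8,9]=12  [4,7,8,9]=6  [5,6,7,8]=3  [6,7,8,9]=12
  size 5 → [0,4,7,8,9]=10  [0,5,6,7,8]=7  [0,6,7,8,9]=20  [3,5,6,7,8]=3  [4,6,7,8,9]=30  [5,6,7,8,9]=15
  size 6 → [0,3,5,6,7,8]=10  [0,4,6,7,8,9]=60  [0,5,6,7,8,9]=42  [2,3,5,6,7,8]=3  [3,5,6,7,8,9]=18  [4,5,6,7,8,9]=45
  size 7 → [0,2,3,5,6,7,8]=13  [0,3,5,6,7,8,9]=70  [0,4,5,6,7,8,9]=147  [1,2,3,5,6,7,8]=3  [2,3,5,6,7,8,9]=21  [3,4,5,6,7,8,9]=63
  size 8 → [0,1,2,3,5,6,7,8]=16  [0,2,3,5,6,7,8,9]=104  [0,3,4,5,6,7,8,9]=280  [1,2,3,5,6,7,8,9]=24  [2,3,4,5,6,7,8,9]=84
  first=0(i) contributes 108
  first=1(m) contributes 468
  first=4(k) contributes 144
|[w]| = 720

720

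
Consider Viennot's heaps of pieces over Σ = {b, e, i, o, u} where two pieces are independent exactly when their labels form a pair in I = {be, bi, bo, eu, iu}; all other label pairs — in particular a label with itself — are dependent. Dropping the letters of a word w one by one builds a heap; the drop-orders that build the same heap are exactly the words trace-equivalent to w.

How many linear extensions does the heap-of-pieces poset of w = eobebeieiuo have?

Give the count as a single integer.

0(e) covers ∅
1(o) covers 0:e
2(b) covers ∅
3(e) covers 1:o
4(b) covers 2:b
5(e) covers 3:e
6(i) covers 5:e
7(e) covers 6:i
8(i) covers 7:e
9(u) covers 1:o, 4:b
10(o) covers 8:i, 9:u
floor of heap: 0:e, 2:b
completions by unplaced set U, small U first (add the entries for U minus each lowest piece of U):
  |U|=1: {10}:1
  |U|=2: {8,10}:1  {9,10}:1
  |U|=3: {4,9,10}:1  {7,8,10}:1  {8,9,10}:2
  |U|=4: {2,4,9,10}:1  {4,8,9,10}:3  {6,7,8,10}:1  {7,8,9,10}:3
  |U|=5: {2,4,8,9,10}:4  {4,7,8,9,10}:6  {5,6,7,8,10}:1  {6,7,8,9,10}:4
  |U|=6: {2,4,7,8,9,10}:10  {3,5,6,7,8,10}:1  {4,6,7,8,9,10}:10  {5,6,7,8,9,10}:5
  |U|=7: {2,4,6,7,8,9,10}:20  {3,5,6,7,8,9,10}:6  {4,5,6,7,8,9,10}:15
  |U|=8: {1,3,5,6,7,8,9,10}:6  {2,4,5,6,7,8,9,10}:35  {3,4,5,6,7,8,9,10}:21
  |U|=9: {0,1,3,5,6,7,8,9,10}:6  {1,3,4,5,6,7,8,9,10}:27  {2,3,4,5,6,7,8,9,10}:56
  start at 0(e): 83
  start at 2(b): 33
sum over floor = 116

116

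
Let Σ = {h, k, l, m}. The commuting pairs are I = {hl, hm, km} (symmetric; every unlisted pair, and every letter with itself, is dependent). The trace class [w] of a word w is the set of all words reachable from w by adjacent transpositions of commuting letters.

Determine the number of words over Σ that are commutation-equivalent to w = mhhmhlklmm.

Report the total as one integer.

0(m) covers ∅
1(h) covers ∅
2(h) covers 1:h
3(m) covers 0:m
4(h) covers 2:h
5(l) covers 3:m
6(k) covers 4:h, 5:l
7(l) covers 6:k
8(m) covers 7:l
9(m) covers 8:m
floor of heap: 0:m, 1:h
completions by unplaced set U, small U first (add the entries for U minus each lowest piece of U):
  |U|=1: {9}:1
  |U|=2: {8,9}:1
  |U|=3: {7,8,9}:1
  |U|=4: {6,7,8,9}:1
  |U|=5: {4,6,7,8,9}:1  {5,6,7,8,9}:1
  |U|=6: {2,4,6,7,8,9}:1  {3,5,6,7,8,9}:1  {4,5,6,7,8,9}:2
  |U|=7: {0,3,5,6,7,8,9}:1  {1,2,4,6,7,8,9}:1  {2,4,5,6,7,8,9}:3  {3,4,5,6,7,8,9}:3
  |U|=8: {0,3,4,5,6,7,8,9}:4  {1,2,4,5,6,7,8,9}:4  {2,3,4,5,6,7,8,9}:6
  start at 0(m): 10
  start at 1(h): 10
sum over floor = 20

20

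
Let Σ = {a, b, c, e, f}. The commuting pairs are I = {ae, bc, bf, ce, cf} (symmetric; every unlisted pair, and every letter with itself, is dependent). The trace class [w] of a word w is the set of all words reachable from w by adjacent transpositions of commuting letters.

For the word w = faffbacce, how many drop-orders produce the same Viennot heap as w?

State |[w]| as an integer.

drop 0:f onto floor
drop 1:a onto {0:f}
drop 2:f onto {1:a}
drop 3:f onto {2:f}
drop 4:b onto {1:a}
drop 5:a onto {3:f, 4:b}
drop 6:c onto {5:a}
drop 7:c onto {6:c}
drop 8:e onto {3:f, 4:b}
ground layer = {0:f}
drop-orders for the pieces not yet dropped (sum over which currently-grounded one goes next):
  1 to go: {7} 1  {8} 1
  2 to go: {6,7} 1  {7,8} 2
  3 to go: {5,6,7} 1  {6,7,8} 3
  4 to go: {5,6,7,8} 4
  5 to go: {3,5,6,7,8} 4  {4,5,6,7,8} 4
  6 to go: {2,3,5,6,7,8} 4  {3,4,5,6,7,8} 8
  7 to go: {2,3,4,5,6,7,8} 12
  if 0:f drops first: 12 orders

12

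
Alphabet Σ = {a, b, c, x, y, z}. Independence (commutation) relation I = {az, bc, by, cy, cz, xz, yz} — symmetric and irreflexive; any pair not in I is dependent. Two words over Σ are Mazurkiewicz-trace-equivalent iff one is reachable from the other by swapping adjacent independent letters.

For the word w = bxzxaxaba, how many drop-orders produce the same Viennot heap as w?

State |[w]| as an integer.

6

0(b) covers ∅
1(x) covers 0:b
2(z) covers 0:b
3(x) covers 1:x
4(a) covers 3:x
5(x) covers 4:a
6(a) covers 5:x
7(b) covers 2:z, 6:a
8(a) covers 7:b
floor of heap: 0:b
completions by unplaced set U, small U first (add the entries for U minus each lowest piece of U):
  |U|=1: {8}:1
  |U|=2: {7,8}:1
  |U|=3: {2,7,8}:1  {6,7,8}:1
  |U|=4: {2,6,7,8}:2  {5,6,7,8}:1
  |U|=5: {2,5,6,7,8}:3  {4,5,6,7,8}:1
  |U|=6: {2,4,5,6,7,8}:4  {3,4,5,6,7,8}:1
  |U|=7: {1,3,4,5,6,7,8}:1  {2,3,4,5,6,7,8}:5
  start at 0(b): 6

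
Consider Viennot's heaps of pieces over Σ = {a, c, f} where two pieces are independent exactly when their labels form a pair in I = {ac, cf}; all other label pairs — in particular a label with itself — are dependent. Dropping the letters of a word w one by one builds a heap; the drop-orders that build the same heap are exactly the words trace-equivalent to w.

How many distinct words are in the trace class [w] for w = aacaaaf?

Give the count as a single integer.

7

piece 0:a — minimal
piece 1:a rests on {0:a}
piece 2:c — minimal
piece 3:a rests on {1:a}
piece 4:a rests on {3:a}
piece 5:a rests on {4:a}
piece 6:f rests on {5:a}
minimal pieces: {0:a, 2:c}
ways to finish when only these pieces remain (= sum over removing one remaining piece with nothing left below it):
  1 left: {2}→1  {6}→1
  2 left: {2,6}→2  {5,6}→1
  3 left: {2,5,6}→3  {4,5,6}→1
  4 left: {2,4,5,6}→4  {3,4,5,6}→1
  5 left: {1,3,4,5,6}→1  {2,3,4,5,6}→5
  placing 0:a first → 6 extensions
  placing 2:c first → 1 extensions
total linear extensions = 7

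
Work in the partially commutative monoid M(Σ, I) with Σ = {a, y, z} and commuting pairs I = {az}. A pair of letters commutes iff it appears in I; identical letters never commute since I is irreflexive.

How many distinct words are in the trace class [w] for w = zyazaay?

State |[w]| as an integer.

#0=z has no predecessor
#1=y depends on [0:z]
#2=a depends on [1:y]
#3=z depends on [1:y]
#4=a depends on [2:a]
#5=a depends on [4:a]
#6=y depends on [3:z, 5:a]
sources: [0:z]
N(rest) = Σ N(rest − s) over sources s of rest; N(one piece) = 1:
  size 1 → [6]=1
  size 2 → [3,6]=1  [5,6]=1
  size 3 → [3,5,6]=2  [4,5,6]=1
  size 4 → [2,4,5,6]=1  [3,4,5,6]=3
  size 5 → [2,3,4,5,6]=4
  first=0(z) contributes 4

4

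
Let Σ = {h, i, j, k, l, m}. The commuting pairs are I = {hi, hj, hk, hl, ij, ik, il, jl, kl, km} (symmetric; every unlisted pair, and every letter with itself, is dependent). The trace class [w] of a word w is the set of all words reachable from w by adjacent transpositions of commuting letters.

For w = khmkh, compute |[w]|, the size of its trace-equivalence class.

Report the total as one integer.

10

piece 0:k — minimal
piece 1:h — minimal
piece 2:m rests on {1:h}
piece 3:k rests on {0:k}
piece 4:h rests on {2:m}
minimal pieces: {0:k, 1:h}
ways to finish when only these pieces remain (= sum over removing one remaining piece with nothing left below it):
  1 left: {3}→1  {4}→1
  2 left: {0,3}→1  {2,4}→1  {3,4}→2
  3 left: {0,3,4}→3  {1,2,4}→1  {2,3,4}→3
  placing 0:k first → 4 extensions
  placing 1:h first → 6 extensions
total linear extensions = 10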